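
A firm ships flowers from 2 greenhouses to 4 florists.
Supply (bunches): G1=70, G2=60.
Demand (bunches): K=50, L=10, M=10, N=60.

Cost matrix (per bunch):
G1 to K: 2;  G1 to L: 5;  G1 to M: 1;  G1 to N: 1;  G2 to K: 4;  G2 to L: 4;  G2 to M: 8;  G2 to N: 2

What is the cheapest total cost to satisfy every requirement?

260

One minimum-cost allocation:
  G1->K: 50 bunches
  G1->M: 10 bunches
  G1->N: 10 bunches
  G2->L: 10 bunches
  G2->N: 50 bunches
Total cost = 260.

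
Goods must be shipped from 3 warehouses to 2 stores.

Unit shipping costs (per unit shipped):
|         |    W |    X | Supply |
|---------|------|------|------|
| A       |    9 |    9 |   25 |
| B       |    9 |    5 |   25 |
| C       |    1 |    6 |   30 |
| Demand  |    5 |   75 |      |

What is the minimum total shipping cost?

505

One minimum-cost allocation:
  A→X: 25 × 9 = 225
  B→X: 25 × 5 = 125
  C→W: 5 × 1 = 5
  C→X: 25 × 6 = 150
Total = 225 + 125 + 5 + 150 = 505.
(Supply check: A ships 25; B ships 25; C ships 30.)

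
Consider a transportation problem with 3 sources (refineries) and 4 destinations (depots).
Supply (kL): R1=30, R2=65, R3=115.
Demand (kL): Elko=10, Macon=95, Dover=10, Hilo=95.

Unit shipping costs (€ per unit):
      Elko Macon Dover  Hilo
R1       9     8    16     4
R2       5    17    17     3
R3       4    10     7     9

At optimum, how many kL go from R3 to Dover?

Optimal shipments:
  R1 to Hilo: 30 × €4 = €120
  R2 to Hilo: 65 × €3 = €195
  R3 to Elko: 10 × €4 = €40
  R3 to Macon: 95 × €10 = €950
  R3 to Dover: 10 × €7 = €70
Total cost = €1375.
So R3→Dover carries 10 kL.

10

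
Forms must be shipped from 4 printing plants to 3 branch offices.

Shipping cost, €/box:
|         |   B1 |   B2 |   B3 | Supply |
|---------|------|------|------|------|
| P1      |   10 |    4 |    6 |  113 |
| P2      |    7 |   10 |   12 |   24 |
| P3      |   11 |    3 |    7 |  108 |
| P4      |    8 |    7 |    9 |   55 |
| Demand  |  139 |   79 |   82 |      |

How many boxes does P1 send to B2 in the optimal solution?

Solving gives:
  P1–B1: 31 boxes
  P1–B3: 82 boxes
  P2–B1: 24 boxes
  P3–B1: 29 boxes
  P3–B2: 79 boxes
  P4–B1: 55 boxes
Total cost = €1966.
The route P1→B2 is not used.

0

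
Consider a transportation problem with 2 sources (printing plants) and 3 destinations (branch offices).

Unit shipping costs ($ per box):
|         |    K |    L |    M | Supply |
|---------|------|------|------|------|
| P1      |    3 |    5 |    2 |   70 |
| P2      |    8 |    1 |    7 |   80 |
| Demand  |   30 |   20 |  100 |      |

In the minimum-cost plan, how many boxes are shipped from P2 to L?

Solving gives:
  P1→K: 30 × $3 = $90
  P1→M: 40 × $2 = $80
  P2→L: 20 × $1 = $20
  P2→M: 60 × $7 = $420
Total cost = $610.
So P2→L carries 20 boxes.

20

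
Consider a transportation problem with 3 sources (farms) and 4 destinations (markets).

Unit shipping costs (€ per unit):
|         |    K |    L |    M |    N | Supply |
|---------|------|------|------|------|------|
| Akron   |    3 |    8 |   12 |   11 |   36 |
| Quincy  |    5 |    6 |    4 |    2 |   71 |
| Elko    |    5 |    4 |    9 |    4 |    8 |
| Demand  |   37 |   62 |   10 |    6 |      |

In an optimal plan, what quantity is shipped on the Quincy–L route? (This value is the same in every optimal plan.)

The minimum-cost plan:
  Akron to K: 36 × €3 = €108
  Quincy to K: 1 × €5 = €5
  Quincy to L: 54 × €6 = €324
  Quincy to M: 10 × €4 = €40
  Quincy to N: 6 × €2 = €12
  Elko to L: 8 × €4 = €32
Total cost = €521.
So Quincy→L carries 54 crates.

54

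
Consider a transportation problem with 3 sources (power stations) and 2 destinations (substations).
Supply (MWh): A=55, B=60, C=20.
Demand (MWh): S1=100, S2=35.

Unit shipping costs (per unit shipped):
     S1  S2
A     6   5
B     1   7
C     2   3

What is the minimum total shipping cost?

395

An optimal shipping plan:
  A–S1: 20 × 6 = 120
  A–S2: 35 × 5 = 175
  B–S1: 60 × 1 = 60
  C–S1: 20 × 2 = 40
Total = 120 + 175 + 60 + 40 = 395.
(Supply check: A ships 55; B ships 60; C ships 20.)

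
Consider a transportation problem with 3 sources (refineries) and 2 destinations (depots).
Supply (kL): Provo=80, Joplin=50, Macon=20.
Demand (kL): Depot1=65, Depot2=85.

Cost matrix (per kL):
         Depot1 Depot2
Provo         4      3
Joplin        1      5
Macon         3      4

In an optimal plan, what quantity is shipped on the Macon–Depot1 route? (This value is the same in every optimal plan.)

The minimum-cost plan:
  Provo->Depot2: 80 × 3 = 240
  Joplin->Depot1: 50 × 1 = 50
  Macon->Depot1: 15 × 3 = 45
  Macon->Depot2: 5 × 4 = 20
Total cost = 355.
So Macon→Depot1 carries 15 kL.

15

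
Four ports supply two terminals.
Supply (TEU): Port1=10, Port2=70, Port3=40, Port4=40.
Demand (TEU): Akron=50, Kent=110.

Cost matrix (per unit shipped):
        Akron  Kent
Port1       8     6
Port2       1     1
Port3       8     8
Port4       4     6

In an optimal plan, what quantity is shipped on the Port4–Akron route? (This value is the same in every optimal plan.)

The minimum-cost plan:
  Port1–Kent: 10 × 6 = 60
  Port2–Akron: 10 × 1 = 10
  Port2–Kent: 60 × 1 = 60
  Port3–Kent: 40 × 8 = 320
  Port4–Akron: 40 × 4 = 160
Total cost = 610.
So Port4→Akron carries 40 TEU.

40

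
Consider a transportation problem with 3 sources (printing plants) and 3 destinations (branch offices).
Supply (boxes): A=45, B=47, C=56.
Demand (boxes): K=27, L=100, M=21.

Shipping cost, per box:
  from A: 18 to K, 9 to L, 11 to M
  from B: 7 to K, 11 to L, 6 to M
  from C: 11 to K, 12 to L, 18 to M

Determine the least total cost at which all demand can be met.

1384

An optimal shipping plan:
  A->L: 45 × 9 = 405
  B->K: 26 × 7 = 182
  B->M: 21 × 6 = 126
  C->K: 1 × 11 = 11
  C->L: 55 × 12 = 660
Total = 405 + 182 + 126 + 11 + 660 = 1384.
(Supply check: A ships 45; B ships 47; C ships 56.)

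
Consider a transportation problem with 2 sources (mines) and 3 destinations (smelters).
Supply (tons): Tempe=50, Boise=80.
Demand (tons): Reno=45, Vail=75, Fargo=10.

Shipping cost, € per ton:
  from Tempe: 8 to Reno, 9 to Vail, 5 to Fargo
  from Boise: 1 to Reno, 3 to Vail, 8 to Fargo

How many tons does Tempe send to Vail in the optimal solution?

Solving gives:
  Tempe->Vail: 40 × €9 = €360
  Tempe->Fargo: 10 × €5 = €50
  Boise->Reno: 45 × €1 = €45
  Boise->Vail: 35 × €3 = €105
Total cost = €560.
So Tempe→Vail carries 40 tons.

40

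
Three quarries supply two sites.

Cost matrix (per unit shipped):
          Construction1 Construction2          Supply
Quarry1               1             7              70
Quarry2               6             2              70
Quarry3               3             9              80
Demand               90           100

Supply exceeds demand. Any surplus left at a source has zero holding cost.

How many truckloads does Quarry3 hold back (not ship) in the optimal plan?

30

An optimal plan:
  Quarry1→Construction1: 40 × 1 = 40
  Quarry1→Construction2: 30 × 7 = 210
  Quarry2→Construction2: 70 × 2 = 140
  Quarry3→Construction1: 50 × 3 = 150
Total cost = 540.
Quarry3 ships 50 of its 80, leaving 30.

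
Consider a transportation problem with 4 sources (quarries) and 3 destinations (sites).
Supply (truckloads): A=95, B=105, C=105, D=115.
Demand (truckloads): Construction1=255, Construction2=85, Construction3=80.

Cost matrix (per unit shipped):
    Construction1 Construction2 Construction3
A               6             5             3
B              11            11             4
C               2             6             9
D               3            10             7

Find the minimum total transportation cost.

A cheapest plan:
  A–Construction1: 10 × 6 = 60
  A–Construction2: 85 × 5 = 425
  B–Construction1: 25 × 11 = 275
  B–Construction3: 80 × 4 = 320
  C–Construction1: 105 × 2 = 210
  D–Construction1: 115 × 3 = 345
Total = 60 + 425 + 275 + 320 + 210 + 345 = 1635.

1635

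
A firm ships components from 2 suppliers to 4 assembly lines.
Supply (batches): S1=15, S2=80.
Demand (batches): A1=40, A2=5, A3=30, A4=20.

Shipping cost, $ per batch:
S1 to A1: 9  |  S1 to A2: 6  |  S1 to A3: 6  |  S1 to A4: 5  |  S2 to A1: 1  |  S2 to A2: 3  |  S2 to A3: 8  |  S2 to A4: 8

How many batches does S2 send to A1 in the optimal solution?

40

The minimum-cost plan:
  S1 to A4: 15 × $5 = $75
  S2 to A1: 40 × $1 = $40
  S2 to A2: 5 × $3 = $15
  S2 to A3: 30 × $8 = $240
  S2 to A4: 5 × $8 = $40
Total cost = $410.
So S2→A1 carries 40 batches.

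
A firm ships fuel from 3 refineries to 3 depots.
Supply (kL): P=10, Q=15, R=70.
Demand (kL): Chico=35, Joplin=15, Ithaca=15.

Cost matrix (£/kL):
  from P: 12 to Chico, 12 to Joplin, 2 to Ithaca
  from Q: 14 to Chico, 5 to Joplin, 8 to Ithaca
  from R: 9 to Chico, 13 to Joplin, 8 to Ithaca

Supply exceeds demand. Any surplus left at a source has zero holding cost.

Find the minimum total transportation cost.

450

An optimal shipping plan:
  P→Ithaca: 10 × £2 = £20
  Q→Joplin: 15 × £5 = £75
  R→Chico: 35 × £9 = £315
  R→Ithaca: 5 × £8 = £40
Total = 20 + 75 + 315 + 40 = £450.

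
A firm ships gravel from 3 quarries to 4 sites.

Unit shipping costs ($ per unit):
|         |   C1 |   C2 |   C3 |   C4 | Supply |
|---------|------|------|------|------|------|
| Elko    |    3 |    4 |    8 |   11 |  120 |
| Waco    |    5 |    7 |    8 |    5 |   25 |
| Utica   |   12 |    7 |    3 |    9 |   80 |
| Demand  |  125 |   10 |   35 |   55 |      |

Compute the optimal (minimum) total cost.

Optimal allocation:
  Elko->C1: 120 × $3 = $360
  Waco->C1: 5 × $5 = $25
  Waco->C4: 20 × $5 = $100
  Utica->C2: 10 × $7 = $70
  Utica->C3: 35 × $3 = $105
  Utica->C4: 35 × $9 = $315
Total = 360 + 25 + 100 + 70 + 105 + 315 = $975.

975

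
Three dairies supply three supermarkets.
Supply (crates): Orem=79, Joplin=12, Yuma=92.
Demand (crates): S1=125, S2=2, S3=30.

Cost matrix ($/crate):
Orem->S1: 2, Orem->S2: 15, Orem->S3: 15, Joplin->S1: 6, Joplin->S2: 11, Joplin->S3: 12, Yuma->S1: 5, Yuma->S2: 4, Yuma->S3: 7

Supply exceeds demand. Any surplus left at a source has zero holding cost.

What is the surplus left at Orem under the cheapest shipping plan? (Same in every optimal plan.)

0

An optimal plan:
  Orem→S1: 79 crates
  Yuma→S1: 46 crates
  Yuma→S2: 2 crates
  Yuma→S3: 30 crates
Total cost = $606.
Orem ships 79 of its 79, leaving 0.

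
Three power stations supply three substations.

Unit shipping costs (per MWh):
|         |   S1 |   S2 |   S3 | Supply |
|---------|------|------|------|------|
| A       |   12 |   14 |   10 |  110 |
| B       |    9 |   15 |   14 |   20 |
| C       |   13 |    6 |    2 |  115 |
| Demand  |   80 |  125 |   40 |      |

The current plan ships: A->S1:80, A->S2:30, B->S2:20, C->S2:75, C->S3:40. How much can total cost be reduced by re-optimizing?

80

Current plan cost = 80·12 + 30·14 + 20·15 + 75·6 + 40·2 = 2210.
Optimal plan:
  A->S1: 60 × 12 = 720
  A->S2: 50 × 14 = 700
  B->S1: 20 × 9 = 180
  C->S2: 75 × 6 = 450
  C->S3: 40 × 2 = 80
Optimal cost = 2130.
Saving = 2210 − 2130 = 80.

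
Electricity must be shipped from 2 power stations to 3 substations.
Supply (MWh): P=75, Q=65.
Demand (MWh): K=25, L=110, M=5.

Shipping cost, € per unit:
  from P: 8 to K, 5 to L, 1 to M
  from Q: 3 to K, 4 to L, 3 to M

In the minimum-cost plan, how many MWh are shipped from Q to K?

25

The minimum-cost plan:
  P->L: 70 × €5 = €350
  P->M: 5 × €1 = €5
  Q->K: 25 × €3 = €75
  Q->L: 40 × €4 = €160
Total cost = €590.
So Q→K carries 25 MWh.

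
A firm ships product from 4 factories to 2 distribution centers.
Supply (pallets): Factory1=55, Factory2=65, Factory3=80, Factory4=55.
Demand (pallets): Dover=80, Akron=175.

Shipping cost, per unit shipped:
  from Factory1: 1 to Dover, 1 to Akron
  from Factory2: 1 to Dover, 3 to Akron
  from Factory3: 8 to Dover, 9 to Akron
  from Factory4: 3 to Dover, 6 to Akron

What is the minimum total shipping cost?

1085

One minimum-cost allocation:
  Factory1–Akron: 55 × 1 = 55
  Factory2–Dover: 25 × 1 = 25
  Factory2–Akron: 40 × 3 = 120
  Factory3–Akron: 80 × 9 = 720
  Factory4–Dover: 55 × 3 = 165
Total = 55 + 25 + 120 + 720 + 165 = 1085.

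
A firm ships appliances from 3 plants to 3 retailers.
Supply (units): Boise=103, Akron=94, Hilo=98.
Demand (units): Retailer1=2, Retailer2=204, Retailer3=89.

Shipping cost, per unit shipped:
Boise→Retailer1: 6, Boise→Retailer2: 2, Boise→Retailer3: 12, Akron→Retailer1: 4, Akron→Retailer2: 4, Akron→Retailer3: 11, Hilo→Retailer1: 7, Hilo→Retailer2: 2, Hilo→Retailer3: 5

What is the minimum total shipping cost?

A cheapest plan:
  Boise->Retailer2: 103 × 2 = 206
  Akron->Retailer1: 2 × 4 = 8
  Akron->Retailer2: 92 × 4 = 368
  Hilo->Retailer2: 9 × 2 = 18
  Hilo->Retailer3: 89 × 5 = 445
Total = 206 + 8 + 368 + 18 + 445 = 1045.

1045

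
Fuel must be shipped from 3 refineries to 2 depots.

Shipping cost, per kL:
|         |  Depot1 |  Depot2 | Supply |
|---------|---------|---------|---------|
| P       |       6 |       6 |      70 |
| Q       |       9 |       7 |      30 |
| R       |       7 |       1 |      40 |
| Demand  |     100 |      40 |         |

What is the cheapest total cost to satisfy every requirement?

An optimal shipping plan:
  P–Depot1: 70 × 6 = 420
  Q–Depot1: 30 × 9 = 270
  R–Depot2: 40 × 1 = 40
Total = 420 + 270 + 40 = 730.

730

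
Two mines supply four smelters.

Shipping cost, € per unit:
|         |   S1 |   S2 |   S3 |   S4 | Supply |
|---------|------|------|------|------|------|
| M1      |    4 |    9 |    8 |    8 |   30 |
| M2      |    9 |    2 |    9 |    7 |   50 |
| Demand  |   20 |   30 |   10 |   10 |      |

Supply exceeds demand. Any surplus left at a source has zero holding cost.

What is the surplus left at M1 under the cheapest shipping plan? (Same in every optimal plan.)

An optimal plan:
  M1 to S1: 20 tons
  M1 to S3: 10 tons
  M2 to S2: 30 tons
  M2 to S4: 10 tons
Total cost = €290.
M1 ships 30 of its 30, leaving 0.

0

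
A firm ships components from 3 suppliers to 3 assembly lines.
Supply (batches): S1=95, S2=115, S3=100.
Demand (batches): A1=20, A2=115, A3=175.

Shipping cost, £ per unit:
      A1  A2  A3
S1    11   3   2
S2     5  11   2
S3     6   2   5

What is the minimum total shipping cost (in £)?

An optimal shipping plan:
  S1→A2: 15 batches
  S1→A3: 80 batches
  S2→A1: 20 batches
  S2→A3: 95 batches
  S3→A2: 100 batches
Total cost = £695.

695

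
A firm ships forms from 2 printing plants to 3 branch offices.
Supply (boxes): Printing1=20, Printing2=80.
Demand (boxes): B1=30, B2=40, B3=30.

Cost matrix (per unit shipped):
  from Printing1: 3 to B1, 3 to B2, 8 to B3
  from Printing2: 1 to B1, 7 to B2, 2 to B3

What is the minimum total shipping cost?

290

One minimum-cost allocation:
  Printing1–B2: 20 × 3 = 60
  Printing2–B1: 30 × 1 = 30
  Printing2–B2: 20 × 7 = 140
  Printing2–B3: 30 × 2 = 60
Total = 60 + 30 + 140 + 60 = 290.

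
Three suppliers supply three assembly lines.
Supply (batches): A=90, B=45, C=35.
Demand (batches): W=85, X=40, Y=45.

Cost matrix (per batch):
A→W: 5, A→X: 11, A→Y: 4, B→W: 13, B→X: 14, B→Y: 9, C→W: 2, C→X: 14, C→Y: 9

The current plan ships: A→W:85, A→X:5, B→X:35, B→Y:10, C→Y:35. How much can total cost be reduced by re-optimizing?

290

Current plan cost = 85·5 + 5·11 + 35·14 + 10·9 + 35·9 = 1375.
Optimal plan:
  A→W: 50 × 5 = 250
  A→Y: 40 × 4 = 160
  B→X: 40 × 14 = 560
  B→Y: 5 × 9 = 45
  C→W: 35 × 2 = 70
Optimal cost = 1085.
Saving = 1375 − 1085 = 290.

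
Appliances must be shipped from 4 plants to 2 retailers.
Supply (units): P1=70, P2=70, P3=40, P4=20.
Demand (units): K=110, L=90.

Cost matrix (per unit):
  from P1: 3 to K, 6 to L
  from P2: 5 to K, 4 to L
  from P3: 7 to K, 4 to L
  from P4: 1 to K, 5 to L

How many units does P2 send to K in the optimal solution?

Solving gives:
  P1->K: 70 × 3 = 210
  P2->K: 20 × 5 = 100
  P2->L: 50 × 4 = 200
  P3->L: 40 × 4 = 160
  P4->K: 20 × 1 = 20
Total cost = 690.
So P2→K carries 20 units.

20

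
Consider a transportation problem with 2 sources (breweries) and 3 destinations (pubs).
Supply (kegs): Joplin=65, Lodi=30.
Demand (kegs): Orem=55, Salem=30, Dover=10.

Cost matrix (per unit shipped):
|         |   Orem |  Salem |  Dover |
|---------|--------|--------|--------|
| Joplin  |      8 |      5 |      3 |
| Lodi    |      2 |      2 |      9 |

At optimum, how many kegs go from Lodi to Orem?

The minimum-cost plan:
  Joplin→Orem: 25 × 8 = 200
  Joplin→Salem: 30 × 5 = 150
  Joplin→Dover: 10 × 3 = 30
  Lodi→Orem: 30 × 2 = 60
Total cost = 440.
So Lodi→Orem carries 30 kegs.

30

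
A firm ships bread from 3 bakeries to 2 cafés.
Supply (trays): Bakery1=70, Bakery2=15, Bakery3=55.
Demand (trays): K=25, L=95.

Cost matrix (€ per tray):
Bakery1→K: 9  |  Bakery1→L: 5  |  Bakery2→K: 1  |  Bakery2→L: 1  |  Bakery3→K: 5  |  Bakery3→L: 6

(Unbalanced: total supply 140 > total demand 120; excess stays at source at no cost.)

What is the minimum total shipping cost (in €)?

550

A cheapest plan:
  Bakery1 to L: 70 trays
  Bakery2 to L: 15 trays
  Bakery3 to K: 25 trays
  Bakery3 to L: 10 trays
Total cost = €550.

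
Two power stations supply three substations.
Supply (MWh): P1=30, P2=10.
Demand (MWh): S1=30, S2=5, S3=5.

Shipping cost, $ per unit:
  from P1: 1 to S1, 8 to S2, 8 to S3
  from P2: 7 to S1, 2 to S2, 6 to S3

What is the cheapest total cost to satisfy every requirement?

70

One minimum-cost allocation:
  P1 to S1: 30 × $1 = $30
  P2 to S2: 5 × $2 = $10
  P2 to S3: 5 × $6 = $30
Total = 30 + 10 + 30 = $70.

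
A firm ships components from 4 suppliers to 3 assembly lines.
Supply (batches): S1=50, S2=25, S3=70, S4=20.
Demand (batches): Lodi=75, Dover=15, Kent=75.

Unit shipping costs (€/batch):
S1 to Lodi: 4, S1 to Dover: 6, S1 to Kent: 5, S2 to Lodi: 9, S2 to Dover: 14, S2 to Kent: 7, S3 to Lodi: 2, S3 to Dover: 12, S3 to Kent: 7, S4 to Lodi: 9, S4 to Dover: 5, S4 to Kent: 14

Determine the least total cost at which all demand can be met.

685

An optimal shipping plan:
  S1–Kent: 50 × €5 = €250
  S2–Kent: 25 × €7 = €175
  S3–Lodi: 70 × €2 = €140
  S4–Lodi: 5 × €9 = €45
  S4–Dover: 15 × €5 = €75
Total = 250 + 175 + 140 + 45 + 75 = €685.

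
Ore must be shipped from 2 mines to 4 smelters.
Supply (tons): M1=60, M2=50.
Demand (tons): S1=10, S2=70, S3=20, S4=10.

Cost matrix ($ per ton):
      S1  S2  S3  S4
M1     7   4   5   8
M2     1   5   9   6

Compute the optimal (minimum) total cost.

An optimal shipping plan:
  M1–S2: 40 × $4 = $160
  M1–S3: 20 × $5 = $100
  M2–S1: 10 × $1 = $10
  M2–S2: 30 × $5 = $150
  M2–S4: 10 × $6 = $60
Total = 160 + 100 + 10 + 150 + 60 = $480.

480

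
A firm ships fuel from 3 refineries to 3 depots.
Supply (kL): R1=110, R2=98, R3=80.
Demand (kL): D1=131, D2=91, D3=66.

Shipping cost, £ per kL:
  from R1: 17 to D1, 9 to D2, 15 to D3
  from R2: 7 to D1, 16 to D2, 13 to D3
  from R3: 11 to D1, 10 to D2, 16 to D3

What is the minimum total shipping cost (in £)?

One minimum-cost allocation:
  R1→D2: 44 × £9 = £396
  R1→D3: 66 × £15 = £990
  R2→D1: 98 × £7 = £686
  R3→D1: 33 × £11 = £363
  R3→D2: 47 × £10 = £470
Total = 396 + 990 + 686 + 363 + 470 = £2905.

2905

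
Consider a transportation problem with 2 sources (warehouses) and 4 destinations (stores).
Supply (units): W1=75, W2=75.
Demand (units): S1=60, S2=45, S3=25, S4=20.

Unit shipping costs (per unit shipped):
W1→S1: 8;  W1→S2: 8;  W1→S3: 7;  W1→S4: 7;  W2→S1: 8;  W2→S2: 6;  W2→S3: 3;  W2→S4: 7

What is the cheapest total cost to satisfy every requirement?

965

One minimum-cost allocation:
  W1->S1: 60 × 8 = 480
  W1->S4: 15 × 7 = 105
  W2->S2: 45 × 6 = 270
  W2->S3: 25 × 3 = 75
  W2->S4: 5 × 7 = 35
Total = 480 + 105 + 270 + 75 + 35 = 965.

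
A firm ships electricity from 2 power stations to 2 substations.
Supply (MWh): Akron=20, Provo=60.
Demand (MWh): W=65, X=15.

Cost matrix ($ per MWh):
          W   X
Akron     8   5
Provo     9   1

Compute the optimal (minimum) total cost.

An optimal shipping plan:
  Akron to W: 20 × $8 = $160
  Provo to W: 45 × $9 = $405
  Provo to X: 15 × $1 = $15
Total = 160 + 405 + 15 = $580.

580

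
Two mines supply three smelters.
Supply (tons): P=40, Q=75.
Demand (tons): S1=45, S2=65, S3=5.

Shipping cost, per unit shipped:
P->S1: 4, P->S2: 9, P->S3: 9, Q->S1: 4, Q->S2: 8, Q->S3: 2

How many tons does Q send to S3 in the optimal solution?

5

Solving gives:
  P→S1: 40 tons
  Q→S1: 5 tons
  Q→S2: 65 tons
  Q→S3: 5 tons
Total cost = 710.
So Q→S3 carries 5 tons.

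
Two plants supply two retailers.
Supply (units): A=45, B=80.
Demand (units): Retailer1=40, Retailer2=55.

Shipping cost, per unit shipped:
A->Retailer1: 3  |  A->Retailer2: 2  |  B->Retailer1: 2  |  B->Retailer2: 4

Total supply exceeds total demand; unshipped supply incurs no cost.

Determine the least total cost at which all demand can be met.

210

Optimal allocation:
  A to Retailer2: 45 × 2 = 90
  B to Retailer1: 40 × 2 = 80
  B to Retailer2: 10 × 4 = 40
Total = 90 + 80 + 40 = 210.
(Supply check: A ships 45; B ships 50.)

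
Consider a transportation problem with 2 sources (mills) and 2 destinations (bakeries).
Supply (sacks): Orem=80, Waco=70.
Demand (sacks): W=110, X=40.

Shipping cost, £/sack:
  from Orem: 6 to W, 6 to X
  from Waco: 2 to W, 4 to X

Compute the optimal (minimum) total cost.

620

One minimum-cost allocation:
  Orem to W: 40 sacks
  Orem to X: 40 sacks
  Waco to W: 70 sacks
Total cost = £620.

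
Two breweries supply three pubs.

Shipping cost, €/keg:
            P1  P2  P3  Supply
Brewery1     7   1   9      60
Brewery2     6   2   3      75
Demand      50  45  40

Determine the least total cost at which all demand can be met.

One minimum-cost allocation:
  Brewery1→P1: 15 × €7 = €105
  Brewery1→P2: 45 × €1 = €45
  Brewery2→P1: 35 × €6 = €210
  Brewery2→P3: 40 × €3 = €120
Total = 105 + 45 + 210 + 120 = €480.

480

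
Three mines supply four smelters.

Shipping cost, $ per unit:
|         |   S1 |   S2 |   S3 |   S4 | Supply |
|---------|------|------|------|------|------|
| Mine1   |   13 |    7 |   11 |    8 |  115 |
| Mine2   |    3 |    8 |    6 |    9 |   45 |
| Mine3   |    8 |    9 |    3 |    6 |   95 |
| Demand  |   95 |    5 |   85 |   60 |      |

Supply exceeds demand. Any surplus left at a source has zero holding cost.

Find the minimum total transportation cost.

Optimal allocation:
  Mine1->S1: 40 × $13 = $520
  Mine1->S2: 5 × $7 = $35
  Mine1->S4: 60 × $8 = $480
  Mine2->S1: 45 × $3 = $135
  Mine3->S1: 10 × $8 = $80
  Mine3->S3: 85 × $3 = $255
Total = 520 + 35 + 480 + 135 + 80 + 255 = $1505.
(Supply check: Mine1 ships 105; Mine2 ships 45; Mine3 ships 95.)

1505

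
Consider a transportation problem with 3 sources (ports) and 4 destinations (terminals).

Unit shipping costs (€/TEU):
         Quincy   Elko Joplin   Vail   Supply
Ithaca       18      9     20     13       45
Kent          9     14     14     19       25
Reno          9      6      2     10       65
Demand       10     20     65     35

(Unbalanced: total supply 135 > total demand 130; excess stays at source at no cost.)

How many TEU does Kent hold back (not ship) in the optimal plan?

5

An optimal plan:
  Ithaca–Elko: 10 × €9 = €90
  Ithaca–Vail: 35 × €13 = €455
  Kent–Quincy: 10 × €9 = €90
  Kent–Elko: 10 × €14 = €140
  Reno–Joplin: 65 × €2 = €130
Total cost = €905.
Kent ships 20 of its 25, leaving 5.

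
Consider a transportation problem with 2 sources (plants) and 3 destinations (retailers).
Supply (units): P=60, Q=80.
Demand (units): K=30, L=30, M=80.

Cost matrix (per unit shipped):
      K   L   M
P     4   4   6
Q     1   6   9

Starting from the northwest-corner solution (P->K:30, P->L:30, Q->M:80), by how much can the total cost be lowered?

Current plan cost = 30·4 + 30·4 + 80·9 = 960.
Optimal plan:
  P->M: 60 × 6 = 360
  Q->K: 30 × 1 = 30
  Q->L: 30 × 6 = 180
  Q->M: 20 × 9 = 180
Optimal cost = 750.
Saving = 960 − 750 = 210.

210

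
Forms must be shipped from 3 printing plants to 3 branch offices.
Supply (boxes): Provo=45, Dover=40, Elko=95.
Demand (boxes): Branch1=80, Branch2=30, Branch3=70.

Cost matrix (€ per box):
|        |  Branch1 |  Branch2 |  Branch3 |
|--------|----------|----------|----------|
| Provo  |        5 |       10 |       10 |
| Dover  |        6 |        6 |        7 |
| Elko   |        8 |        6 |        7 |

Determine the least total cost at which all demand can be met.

1105

Optimal allocation:
  Provo->Branch1: 45 × €5 = €225
  Dover->Branch1: 35 × €6 = €210
  Dover->Branch3: 5 × €7 = €35
  Elko->Branch2: 30 × €6 = €180
  Elko->Branch3: 65 × €7 = €455
Total = 225 + 210 + 35 + 180 + 455 = €1105.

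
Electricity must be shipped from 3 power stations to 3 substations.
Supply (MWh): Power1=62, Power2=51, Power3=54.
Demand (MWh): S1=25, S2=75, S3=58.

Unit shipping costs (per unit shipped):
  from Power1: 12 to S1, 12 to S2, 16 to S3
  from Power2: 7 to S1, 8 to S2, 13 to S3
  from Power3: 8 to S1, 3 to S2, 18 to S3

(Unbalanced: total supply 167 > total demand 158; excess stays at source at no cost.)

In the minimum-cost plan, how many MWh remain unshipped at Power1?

Minimum-cost shipments:
  Power1->S3: 53 × 16 = 848
  Power2->S1: 25 × 7 = 175
  Power2->S2: 21 × 8 = 168
  Power2->S3: 5 × 13 = 65
  Power3->S2: 54 × 3 = 162
Total cost = 1418.
Power1 ships 53 of its 62, leaving 9.

9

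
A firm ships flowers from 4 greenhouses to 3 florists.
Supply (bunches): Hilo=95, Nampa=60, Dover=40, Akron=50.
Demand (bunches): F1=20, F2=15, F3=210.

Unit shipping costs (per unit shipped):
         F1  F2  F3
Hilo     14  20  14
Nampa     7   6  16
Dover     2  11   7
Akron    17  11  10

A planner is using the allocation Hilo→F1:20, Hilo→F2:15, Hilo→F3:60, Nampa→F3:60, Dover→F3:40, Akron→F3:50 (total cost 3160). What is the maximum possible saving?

420

Current plan cost = 20·14 + 15·20 + 60·14 + 60·16 + 40·7 + 50·10 = 3160.
Optimal plan:
  Hilo to F3: 95 × 14 = 1330
  Nampa to F1: 20 × 7 = 140
  Nampa to F2: 15 × 6 = 90
  Nampa to F3: 25 × 16 = 400
  Dover to F3: 40 × 7 = 280
  Akron to F3: 50 × 10 = 500
Optimal cost = 2740.
Saving = 3160 − 2740 = 420.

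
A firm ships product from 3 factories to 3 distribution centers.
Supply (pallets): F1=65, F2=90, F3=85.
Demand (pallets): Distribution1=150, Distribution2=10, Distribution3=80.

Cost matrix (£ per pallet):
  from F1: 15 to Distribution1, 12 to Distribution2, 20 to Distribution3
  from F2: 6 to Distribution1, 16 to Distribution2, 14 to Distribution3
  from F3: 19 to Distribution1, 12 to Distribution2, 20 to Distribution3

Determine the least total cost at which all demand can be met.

3160

A cheapest plan:
  F1->Distribution1: 60 × £15 = £900
  F1->Distribution3: 5 × £20 = £100
  F2->Distribution1: 90 × £6 = £540
  F3->Distribution2: 10 × £12 = £120
  F3->Distribution3: 75 × £20 = £1500
Total = 900 + 100 + 540 + 120 + 1500 = £3160.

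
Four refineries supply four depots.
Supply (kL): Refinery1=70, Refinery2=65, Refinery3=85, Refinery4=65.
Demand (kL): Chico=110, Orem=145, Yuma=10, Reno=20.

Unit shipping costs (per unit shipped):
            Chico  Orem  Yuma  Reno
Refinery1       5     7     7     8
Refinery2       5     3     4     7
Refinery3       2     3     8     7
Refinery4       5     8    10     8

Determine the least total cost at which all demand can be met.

Optimal allocation:
  Refinery1→Chico: 45 × 5 = 225
  Refinery1→Yuma: 5 × 7 = 35
  Refinery1→Reno: 20 × 8 = 160
  Refinery2→Orem: 60 × 3 = 180
  Refinery2→Yuma: 5 × 4 = 20
  Refinery3→Orem: 85 × 3 = 255
  Refinery4→Chico: 65 × 5 = 325
Total = 225 + 35 + 160 + 180 + 20 + 255 + 325 = 1200.

1200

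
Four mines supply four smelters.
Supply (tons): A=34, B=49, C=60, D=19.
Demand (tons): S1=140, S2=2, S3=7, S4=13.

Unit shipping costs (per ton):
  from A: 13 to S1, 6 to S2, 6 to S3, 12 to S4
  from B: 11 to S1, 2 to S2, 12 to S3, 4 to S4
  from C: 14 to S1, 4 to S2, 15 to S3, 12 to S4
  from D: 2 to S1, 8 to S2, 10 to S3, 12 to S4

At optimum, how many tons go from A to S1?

27

The minimum-cost plan:
  A→S1: 27 × 13 = 351
  A→S3: 7 × 6 = 42
  B→S1: 36 × 11 = 396
  B→S4: 13 × 4 = 52
  C→S1: 58 × 14 = 812
  C→S2: 2 × 4 = 8
  D→S1: 19 × 2 = 38
Total cost = 1699.
So A→S1 carries 27 tons.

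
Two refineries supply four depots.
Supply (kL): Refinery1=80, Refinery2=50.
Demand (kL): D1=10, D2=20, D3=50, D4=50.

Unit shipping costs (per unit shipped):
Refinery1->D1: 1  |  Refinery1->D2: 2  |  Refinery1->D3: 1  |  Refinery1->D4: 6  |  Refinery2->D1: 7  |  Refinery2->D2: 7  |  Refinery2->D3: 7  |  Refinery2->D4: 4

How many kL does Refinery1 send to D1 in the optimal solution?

10

Optimal shipments:
  Refinery1–D1: 10 kL
  Refinery1–D2: 20 kL
  Refinery1–D3: 50 kL
  Refinery2–D4: 50 kL
Total cost = 300.
So Refinery1→D1 carries 10 kL.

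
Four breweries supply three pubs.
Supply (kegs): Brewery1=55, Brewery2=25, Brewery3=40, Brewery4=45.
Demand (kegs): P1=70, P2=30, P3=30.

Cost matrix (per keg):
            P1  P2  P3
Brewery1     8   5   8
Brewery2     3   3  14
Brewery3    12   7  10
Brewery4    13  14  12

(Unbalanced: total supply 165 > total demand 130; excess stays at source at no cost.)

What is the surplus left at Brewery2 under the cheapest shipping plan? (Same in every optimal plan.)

0

Minimum-cost shipments:
  Brewery1–P1: 45 × 8 = 360
  Brewery1–P2: 10 × 5 = 50
  Brewery2–P1: 25 × 3 = 75
  Brewery3–P2: 20 × 7 = 140
  Brewery3–P3: 20 × 10 = 200
  Brewery4–P3: 10 × 12 = 120
Total cost = 945.
Brewery2 ships 25 of its 25, leaving 0.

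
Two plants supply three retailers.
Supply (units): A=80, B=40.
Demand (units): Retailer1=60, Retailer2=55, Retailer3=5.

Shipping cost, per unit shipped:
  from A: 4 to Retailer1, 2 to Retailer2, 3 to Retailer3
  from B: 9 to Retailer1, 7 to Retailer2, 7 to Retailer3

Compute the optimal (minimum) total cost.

One minimum-cost allocation:
  A–Retailer1: 25 × 4 = 100
  A–Retailer2: 55 × 2 = 110
  B–Retailer1: 35 × 9 = 315
  B–Retailer3: 5 × 7 = 35
Total = 100 + 110 + 315 + 35 = 560.

560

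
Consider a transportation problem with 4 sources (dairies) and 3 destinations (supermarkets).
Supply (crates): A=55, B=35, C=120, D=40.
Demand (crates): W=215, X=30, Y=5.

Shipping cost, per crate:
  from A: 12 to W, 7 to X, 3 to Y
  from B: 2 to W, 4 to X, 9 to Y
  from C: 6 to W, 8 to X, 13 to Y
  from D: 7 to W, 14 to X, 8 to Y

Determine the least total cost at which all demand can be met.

1535

One minimum-cost allocation:
  A to W: 20 × 12 = 240
  A to X: 30 × 7 = 210
  A to Y: 5 × 3 = 15
  B to W: 35 × 2 = 70
  C to W: 120 × 6 = 720
  D to W: 40 × 7 = 280
Total = 240 + 210 + 15 + 70 + 720 + 280 = 1535.
(Supply check: A ships 55; B ships 35; C ships 120; D ships 40.)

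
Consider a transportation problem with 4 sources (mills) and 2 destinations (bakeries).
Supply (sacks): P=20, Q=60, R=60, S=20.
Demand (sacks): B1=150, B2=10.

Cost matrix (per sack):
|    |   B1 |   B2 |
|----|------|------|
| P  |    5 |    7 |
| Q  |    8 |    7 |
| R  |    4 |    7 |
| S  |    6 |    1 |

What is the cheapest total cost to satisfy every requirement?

890

An optimal shipping plan:
  P–B1: 20 × 5 = 100
  Q–B1: 60 × 8 = 480
  R–B1: 60 × 4 = 240
  S–B1: 10 × 6 = 60
  S–B2: 10 × 1 = 10
Total = 100 + 480 + 240 + 60 + 10 = 890.
(Supply check: P ships 20; Q ships 60; R ships 60; S ships 20.)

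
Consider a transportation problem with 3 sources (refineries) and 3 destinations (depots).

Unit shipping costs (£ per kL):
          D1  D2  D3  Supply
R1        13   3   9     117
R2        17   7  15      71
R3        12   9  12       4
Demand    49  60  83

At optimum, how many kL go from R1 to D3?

Solving gives:
  R1→D2: 34 × £3 = £102
  R1→D3: 83 × £9 = £747
  R2→D1: 45 × £17 = £765
  R2→D2: 26 × £7 = £182
  R3→D1: 4 × £12 = £48
Total cost = £1844.
So R1→D3 carries 83 kL.

83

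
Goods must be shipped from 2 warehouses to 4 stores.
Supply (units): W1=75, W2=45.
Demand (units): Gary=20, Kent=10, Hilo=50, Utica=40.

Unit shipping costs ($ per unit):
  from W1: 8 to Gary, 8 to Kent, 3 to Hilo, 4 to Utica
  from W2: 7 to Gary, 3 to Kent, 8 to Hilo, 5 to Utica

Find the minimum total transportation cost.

495

Optimal allocation:
  W1→Hilo: 50 × $3 = $150
  W1→Utica: 25 × $4 = $100
  W2→Gary: 20 × $7 = $140
  W2→Kent: 10 × $3 = $30
  W2→Utica: 15 × $5 = $75
Total = 150 + 100 + 140 + 30 + 75 = $495.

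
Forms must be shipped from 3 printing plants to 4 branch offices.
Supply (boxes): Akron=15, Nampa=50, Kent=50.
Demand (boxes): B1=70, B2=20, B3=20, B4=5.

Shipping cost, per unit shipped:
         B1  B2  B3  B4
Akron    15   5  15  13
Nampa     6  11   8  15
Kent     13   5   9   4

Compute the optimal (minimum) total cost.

860

Optimal allocation:
  Akron→B2: 15 × 5 = 75
  Nampa→B1: 50 × 6 = 300
  Kent→B1: 20 × 13 = 260
  Kent→B2: 5 × 5 = 25
  Kent→B3: 20 × 9 = 180
  Kent→B4: 5 × 4 = 20
Total = 75 + 300 + 260 + 25 + 180 + 20 = 860.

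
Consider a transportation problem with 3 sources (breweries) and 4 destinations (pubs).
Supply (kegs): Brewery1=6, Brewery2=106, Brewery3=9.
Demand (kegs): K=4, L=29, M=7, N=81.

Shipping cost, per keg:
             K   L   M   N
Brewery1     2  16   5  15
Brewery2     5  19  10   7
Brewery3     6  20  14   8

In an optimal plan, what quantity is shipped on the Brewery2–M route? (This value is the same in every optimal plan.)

Solving gives:
  Brewery1->M: 6 × 5 = 30
  Brewery2->L: 29 × 19 = 551
  Brewery2->M: 1 × 10 = 10
  Brewery2->N: 76 × 7 = 532
  Brewery3->K: 4 × 6 = 24
  Brewery3->N: 5 × 8 = 40
Total cost = 1187.
So Brewery2→M carries 1 kegs.

1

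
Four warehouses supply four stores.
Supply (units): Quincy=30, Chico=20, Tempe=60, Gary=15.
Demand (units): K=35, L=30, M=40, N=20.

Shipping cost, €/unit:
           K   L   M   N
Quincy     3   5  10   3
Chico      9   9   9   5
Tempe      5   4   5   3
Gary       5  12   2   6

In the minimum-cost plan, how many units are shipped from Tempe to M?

Optimal shipments:
  Quincy–K: 30 × €3 = €90
  Chico–N: 20 × €5 = €100
  Tempe–K: 5 × €5 = €25
  Tempe–L: 30 × €4 = €120
  Tempe–M: 25 × €5 = €125
  Gary–M: 15 × €2 = €30
Total cost = €490.
So Tempe→M carries 25 units.

25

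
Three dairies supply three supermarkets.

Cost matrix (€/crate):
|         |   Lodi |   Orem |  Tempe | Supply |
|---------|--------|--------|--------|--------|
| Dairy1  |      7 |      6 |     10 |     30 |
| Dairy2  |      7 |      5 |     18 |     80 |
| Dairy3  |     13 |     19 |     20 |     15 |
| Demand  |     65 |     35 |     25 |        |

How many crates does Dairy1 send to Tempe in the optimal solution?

25

Optimal shipments:
  Dairy1–Lodi: 5 × €7 = €35
  Dairy1–Tempe: 25 × €10 = €250
  Dairy2–Lodi: 45 × €7 = €315
  Dairy2–Orem: 35 × €5 = €175
  Dairy3–Lodi: 15 × €13 = €195
Total cost = €970.
So Dairy1→Tempe carries 25 crates.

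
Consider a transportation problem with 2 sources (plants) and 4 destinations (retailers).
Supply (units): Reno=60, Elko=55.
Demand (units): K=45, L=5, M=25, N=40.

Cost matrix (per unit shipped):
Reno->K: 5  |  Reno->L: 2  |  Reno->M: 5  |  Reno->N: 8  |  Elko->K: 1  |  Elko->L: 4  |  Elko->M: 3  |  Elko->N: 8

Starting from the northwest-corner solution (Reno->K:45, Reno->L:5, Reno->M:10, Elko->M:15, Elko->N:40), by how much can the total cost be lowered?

170

Current plan cost = 45·5 + 5·2 + 10·5 + 15·3 + 40·8 = 650.
Optimal plan:
  Reno→L: 5 × 2 = 10
  Reno→M: 15 × 5 = 75
  Reno→N: 40 × 8 = 320
  Elko→K: 45 × 1 = 45
  Elko→M: 10 × 3 = 30
Optimal cost = 480.
Saving = 650 − 480 = 170.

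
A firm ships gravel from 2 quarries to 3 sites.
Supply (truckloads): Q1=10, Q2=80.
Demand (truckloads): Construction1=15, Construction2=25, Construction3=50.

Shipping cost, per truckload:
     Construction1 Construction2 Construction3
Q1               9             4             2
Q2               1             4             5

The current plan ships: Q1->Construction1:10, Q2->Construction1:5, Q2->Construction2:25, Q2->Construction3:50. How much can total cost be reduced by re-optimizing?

Current plan cost = 10·9 + 5·1 + 25·4 + 50·5 = 445.
Optimal plan:
  Q1–Construction3: 10 × 2 = 20
  Q2–Construction1: 15 × 1 = 15
  Q2–Construction2: 25 × 4 = 100
  Q2–Construction3: 40 × 5 = 200
Optimal cost = 335.
Saving = 445 − 335 = 110.

110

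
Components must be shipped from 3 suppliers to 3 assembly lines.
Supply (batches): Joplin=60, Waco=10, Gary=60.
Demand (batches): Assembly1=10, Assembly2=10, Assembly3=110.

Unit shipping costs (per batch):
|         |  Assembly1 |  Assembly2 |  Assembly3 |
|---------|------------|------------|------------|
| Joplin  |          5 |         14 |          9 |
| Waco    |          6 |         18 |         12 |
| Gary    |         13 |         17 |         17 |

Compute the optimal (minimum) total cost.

A cheapest plan:
  Joplin->Assembly3: 60 × 9 = 540
  Waco->Assembly1: 10 × 6 = 60
  Gary->Assembly2: 10 × 17 = 170
  Gary->Assembly3: 50 × 17 = 850
Total = 540 + 60 + 170 + 850 = 1620.

1620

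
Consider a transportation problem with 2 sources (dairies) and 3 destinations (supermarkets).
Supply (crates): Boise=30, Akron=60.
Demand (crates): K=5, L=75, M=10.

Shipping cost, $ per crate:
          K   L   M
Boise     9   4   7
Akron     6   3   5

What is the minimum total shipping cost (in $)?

Optimal allocation:
  Boise–L: 30 × $4 = $120
  Akron–K: 5 × $6 = $30
  Akron–L: 45 × $3 = $135
  Akron–M: 10 × $5 = $50
Total = 120 + 30 + 135 + 50 = $335.
(Supply check: Boise ships 30; Akron ships 60.)

335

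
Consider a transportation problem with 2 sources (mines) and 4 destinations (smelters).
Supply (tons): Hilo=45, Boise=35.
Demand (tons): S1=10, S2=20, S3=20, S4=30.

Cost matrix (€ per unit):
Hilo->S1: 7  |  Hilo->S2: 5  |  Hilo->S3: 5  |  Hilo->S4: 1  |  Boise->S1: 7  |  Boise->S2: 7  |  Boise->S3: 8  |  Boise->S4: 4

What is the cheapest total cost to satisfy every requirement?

355

Optimal allocation:
  Hilo→S3: 20 × €5 = €100
  Hilo→S4: 25 × €1 = €25
  Boise→S1: 10 × €7 = €70
  Boise→S2: 20 × €7 = €140
  Boise→S4: 5 × €4 = €20
Total = 100 + 25 + 70 + 140 + 20 = €355.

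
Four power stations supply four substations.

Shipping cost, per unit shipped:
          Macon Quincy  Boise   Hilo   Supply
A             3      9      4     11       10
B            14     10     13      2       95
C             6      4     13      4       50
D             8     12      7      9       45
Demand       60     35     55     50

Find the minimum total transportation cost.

1225

A cheapest plan:
  A→Macon: 10 × 3 = 30
  B→Quincy: 35 × 10 = 350
  B→Boise: 10 × 13 = 130
  B→Hilo: 50 × 2 = 100
  C→Macon: 50 × 6 = 300
  D→Boise: 45 × 7 = 315
Total = 30 + 350 + 130 + 100 + 300 + 315 = 1225.
(Supply check: A ships 10; B ships 95; C ships 50; D ships 45.)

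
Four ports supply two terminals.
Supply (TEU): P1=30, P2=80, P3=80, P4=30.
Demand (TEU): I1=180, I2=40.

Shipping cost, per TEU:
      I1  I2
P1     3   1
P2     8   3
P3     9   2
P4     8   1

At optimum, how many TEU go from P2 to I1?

80

The minimum-cost plan:
  P1–I1: 30 × 3 = 90
  P2–I1: 80 × 8 = 640
  P3–I1: 40 × 9 = 360
  P3–I2: 40 × 2 = 80
  P4–I1: 30 × 8 = 240
Total cost = 1410.
So P2→I1 carries 80 TEU.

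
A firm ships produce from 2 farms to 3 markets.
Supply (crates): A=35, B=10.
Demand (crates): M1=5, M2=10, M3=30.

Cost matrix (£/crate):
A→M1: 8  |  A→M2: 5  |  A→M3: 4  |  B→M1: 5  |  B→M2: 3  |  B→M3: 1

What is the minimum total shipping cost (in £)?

180

A cheapest plan:
  A to M1: 5 × £8 = £40
  A to M2: 10 × £5 = £50
  A to M3: 20 × £4 = £80
  B to M3: 10 × £1 = £10
Total = 40 + 50 + 80 + 10 = £180.
(Supply check: A ships 35; B ships 10.)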